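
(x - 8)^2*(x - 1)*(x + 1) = x^4 - 16*x^3 + 63*x^2 + 16*x - 64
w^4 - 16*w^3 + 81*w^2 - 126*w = w*(w - 7)*(w - 6)*(w - 3)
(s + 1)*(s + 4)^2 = s^3 + 9*s^2 + 24*s + 16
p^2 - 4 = (p - 2)*(p + 2)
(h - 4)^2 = h^2 - 8*h + 16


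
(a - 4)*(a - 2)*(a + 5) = a^3 - a^2 - 22*a + 40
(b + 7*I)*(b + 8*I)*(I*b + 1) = I*b^3 - 14*b^2 - 41*I*b - 56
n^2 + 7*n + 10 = (n + 2)*(n + 5)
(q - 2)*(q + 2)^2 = q^3 + 2*q^2 - 4*q - 8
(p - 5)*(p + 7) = p^2 + 2*p - 35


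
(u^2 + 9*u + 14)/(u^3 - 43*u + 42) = (u + 2)/(u^2 - 7*u + 6)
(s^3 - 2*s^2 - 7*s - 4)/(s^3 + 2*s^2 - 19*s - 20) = (s + 1)/(s + 5)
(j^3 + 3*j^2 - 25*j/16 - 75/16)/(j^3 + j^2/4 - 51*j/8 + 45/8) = (4*j + 5)/(2*(2*j - 3))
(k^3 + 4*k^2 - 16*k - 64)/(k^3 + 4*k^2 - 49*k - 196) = (k^2 - 16)/(k^2 - 49)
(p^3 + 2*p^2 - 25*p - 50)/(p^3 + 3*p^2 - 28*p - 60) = (p + 5)/(p + 6)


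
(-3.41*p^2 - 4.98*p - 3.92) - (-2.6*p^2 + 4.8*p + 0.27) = -0.81*p^2 - 9.78*p - 4.19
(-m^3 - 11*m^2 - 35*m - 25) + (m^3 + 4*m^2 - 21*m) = -7*m^2 - 56*m - 25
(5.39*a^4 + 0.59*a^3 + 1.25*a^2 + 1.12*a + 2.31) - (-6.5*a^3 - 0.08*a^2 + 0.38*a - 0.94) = 5.39*a^4 + 7.09*a^3 + 1.33*a^2 + 0.74*a + 3.25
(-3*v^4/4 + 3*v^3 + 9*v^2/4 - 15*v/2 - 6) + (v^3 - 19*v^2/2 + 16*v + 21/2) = -3*v^4/4 + 4*v^3 - 29*v^2/4 + 17*v/2 + 9/2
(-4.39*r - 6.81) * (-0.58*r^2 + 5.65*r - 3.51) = 2.5462*r^3 - 20.8537*r^2 - 23.0676*r + 23.9031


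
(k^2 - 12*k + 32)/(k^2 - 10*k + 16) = (k - 4)/(k - 2)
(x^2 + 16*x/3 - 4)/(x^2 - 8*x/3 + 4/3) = (x + 6)/(x - 2)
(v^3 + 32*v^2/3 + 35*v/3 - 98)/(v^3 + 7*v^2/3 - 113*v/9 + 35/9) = 3*(v^2 + 13*v + 42)/(3*v^2 + 14*v - 5)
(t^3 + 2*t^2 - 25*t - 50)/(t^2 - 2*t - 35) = (t^2 - 3*t - 10)/(t - 7)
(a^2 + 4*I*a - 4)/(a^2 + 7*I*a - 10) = (a + 2*I)/(a + 5*I)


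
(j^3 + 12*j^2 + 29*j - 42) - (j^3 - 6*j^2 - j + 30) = 18*j^2 + 30*j - 72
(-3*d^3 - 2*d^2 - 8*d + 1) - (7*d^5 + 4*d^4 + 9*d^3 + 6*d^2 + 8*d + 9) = -7*d^5 - 4*d^4 - 12*d^3 - 8*d^2 - 16*d - 8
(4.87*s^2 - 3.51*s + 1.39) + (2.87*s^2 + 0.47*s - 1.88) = 7.74*s^2 - 3.04*s - 0.49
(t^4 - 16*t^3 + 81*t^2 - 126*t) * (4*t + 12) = 4*t^5 - 52*t^4 + 132*t^3 + 468*t^2 - 1512*t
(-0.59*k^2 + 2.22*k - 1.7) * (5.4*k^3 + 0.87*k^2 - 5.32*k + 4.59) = -3.186*k^5 + 11.4747*k^4 - 4.1098*k^3 - 15.9975*k^2 + 19.2338*k - 7.803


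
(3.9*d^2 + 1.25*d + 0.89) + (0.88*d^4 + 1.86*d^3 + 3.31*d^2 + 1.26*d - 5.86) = 0.88*d^4 + 1.86*d^3 + 7.21*d^2 + 2.51*d - 4.97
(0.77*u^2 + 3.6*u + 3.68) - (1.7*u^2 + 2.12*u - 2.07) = -0.93*u^2 + 1.48*u + 5.75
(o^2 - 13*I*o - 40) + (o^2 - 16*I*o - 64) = 2*o^2 - 29*I*o - 104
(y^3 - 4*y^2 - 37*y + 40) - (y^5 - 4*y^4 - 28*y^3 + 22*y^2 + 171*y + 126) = -y^5 + 4*y^4 + 29*y^3 - 26*y^2 - 208*y - 86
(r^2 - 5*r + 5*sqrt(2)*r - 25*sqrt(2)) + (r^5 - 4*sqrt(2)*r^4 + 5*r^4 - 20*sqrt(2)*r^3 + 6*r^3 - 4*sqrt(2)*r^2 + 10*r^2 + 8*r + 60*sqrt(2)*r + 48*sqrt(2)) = r^5 - 4*sqrt(2)*r^4 + 5*r^4 - 20*sqrt(2)*r^3 + 6*r^3 - 4*sqrt(2)*r^2 + 11*r^2 + 3*r + 65*sqrt(2)*r + 23*sqrt(2)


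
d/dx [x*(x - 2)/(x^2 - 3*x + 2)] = -1/(x^2 - 2*x + 1)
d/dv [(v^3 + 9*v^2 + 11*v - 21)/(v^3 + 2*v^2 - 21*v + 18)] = (-7*v^2 - 78*v - 243)/(v^4 + 6*v^3 - 27*v^2 - 108*v + 324)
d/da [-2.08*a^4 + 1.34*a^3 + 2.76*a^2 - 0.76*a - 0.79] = -8.32*a^3 + 4.02*a^2 + 5.52*a - 0.76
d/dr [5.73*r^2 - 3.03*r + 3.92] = 11.46*r - 3.03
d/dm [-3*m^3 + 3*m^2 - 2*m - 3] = -9*m^2 + 6*m - 2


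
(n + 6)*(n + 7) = n^2 + 13*n + 42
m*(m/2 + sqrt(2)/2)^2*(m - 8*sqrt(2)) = m^4/4 - 3*sqrt(2)*m^3/2 - 15*m^2/2 - 4*sqrt(2)*m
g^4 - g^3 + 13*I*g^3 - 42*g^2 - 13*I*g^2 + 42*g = g*(g - 1)*(g + 6*I)*(g + 7*I)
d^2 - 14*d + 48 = (d - 8)*(d - 6)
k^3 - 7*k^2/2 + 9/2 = (k - 3)*(k - 3/2)*(k + 1)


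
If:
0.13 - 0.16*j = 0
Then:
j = 0.81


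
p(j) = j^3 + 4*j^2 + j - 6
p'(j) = 3*j^2 + 8*j + 1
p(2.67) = 44.22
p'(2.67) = 43.75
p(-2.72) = 0.75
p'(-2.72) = 1.44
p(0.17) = -5.71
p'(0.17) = 2.45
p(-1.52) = -1.79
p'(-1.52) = -4.23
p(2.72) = 46.44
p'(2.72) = 44.96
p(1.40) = 5.98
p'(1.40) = 18.08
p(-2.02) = 0.06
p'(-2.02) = -2.92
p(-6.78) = -140.57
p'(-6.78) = 84.67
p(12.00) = 2310.00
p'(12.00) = 529.00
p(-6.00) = -84.00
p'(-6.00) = 61.00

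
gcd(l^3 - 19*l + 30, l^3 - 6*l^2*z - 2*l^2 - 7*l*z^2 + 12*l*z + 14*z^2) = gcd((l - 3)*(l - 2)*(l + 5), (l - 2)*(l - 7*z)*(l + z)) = l - 2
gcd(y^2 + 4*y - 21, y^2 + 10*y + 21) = y + 7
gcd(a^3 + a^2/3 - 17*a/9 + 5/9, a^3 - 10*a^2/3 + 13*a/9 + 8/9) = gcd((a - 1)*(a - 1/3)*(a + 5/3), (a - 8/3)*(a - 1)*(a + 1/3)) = a - 1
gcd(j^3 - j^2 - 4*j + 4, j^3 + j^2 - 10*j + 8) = j^2 - 3*j + 2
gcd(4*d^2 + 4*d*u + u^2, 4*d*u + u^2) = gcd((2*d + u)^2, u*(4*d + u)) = 1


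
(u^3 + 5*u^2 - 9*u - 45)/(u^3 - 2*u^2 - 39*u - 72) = (u^2 + 2*u - 15)/(u^2 - 5*u - 24)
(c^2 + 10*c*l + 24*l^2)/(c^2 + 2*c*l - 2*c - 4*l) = (c^2 + 10*c*l + 24*l^2)/(c^2 + 2*c*l - 2*c - 4*l)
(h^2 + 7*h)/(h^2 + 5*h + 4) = h*(h + 7)/(h^2 + 5*h + 4)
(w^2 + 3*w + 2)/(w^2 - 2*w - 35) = (w^2 + 3*w + 2)/(w^2 - 2*w - 35)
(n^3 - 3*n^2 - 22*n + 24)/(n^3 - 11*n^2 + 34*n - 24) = (n + 4)/(n - 4)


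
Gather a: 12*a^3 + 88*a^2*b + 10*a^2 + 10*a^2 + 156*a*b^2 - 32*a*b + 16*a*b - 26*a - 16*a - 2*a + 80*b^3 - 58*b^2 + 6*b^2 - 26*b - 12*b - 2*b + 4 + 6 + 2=12*a^3 + a^2*(88*b + 20) + a*(156*b^2 - 16*b - 44) + 80*b^3 - 52*b^2 - 40*b + 12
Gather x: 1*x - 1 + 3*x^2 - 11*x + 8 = 3*x^2 - 10*x + 7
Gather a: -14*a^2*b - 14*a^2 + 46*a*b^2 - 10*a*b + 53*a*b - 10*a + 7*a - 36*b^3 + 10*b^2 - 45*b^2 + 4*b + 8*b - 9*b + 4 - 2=a^2*(-14*b - 14) + a*(46*b^2 + 43*b - 3) - 36*b^3 - 35*b^2 + 3*b + 2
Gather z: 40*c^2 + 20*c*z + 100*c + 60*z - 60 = 40*c^2 + 100*c + z*(20*c + 60) - 60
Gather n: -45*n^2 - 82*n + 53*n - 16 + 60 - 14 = -45*n^2 - 29*n + 30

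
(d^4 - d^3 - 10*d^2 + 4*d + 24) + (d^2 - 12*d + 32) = d^4 - d^3 - 9*d^2 - 8*d + 56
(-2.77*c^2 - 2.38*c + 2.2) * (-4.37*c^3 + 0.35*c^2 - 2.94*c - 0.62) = 12.1049*c^5 + 9.4311*c^4 - 2.3032*c^3 + 9.4846*c^2 - 4.9924*c - 1.364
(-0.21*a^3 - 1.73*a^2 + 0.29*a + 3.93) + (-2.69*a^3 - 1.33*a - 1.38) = -2.9*a^3 - 1.73*a^2 - 1.04*a + 2.55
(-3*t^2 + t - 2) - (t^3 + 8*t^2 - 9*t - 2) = -t^3 - 11*t^2 + 10*t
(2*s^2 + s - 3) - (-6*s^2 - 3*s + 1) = 8*s^2 + 4*s - 4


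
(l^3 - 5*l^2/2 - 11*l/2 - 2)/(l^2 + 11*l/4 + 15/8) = 4*(2*l^3 - 5*l^2 - 11*l - 4)/(8*l^2 + 22*l + 15)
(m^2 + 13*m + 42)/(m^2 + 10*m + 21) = (m + 6)/(m + 3)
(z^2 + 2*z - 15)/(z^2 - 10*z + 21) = (z + 5)/(z - 7)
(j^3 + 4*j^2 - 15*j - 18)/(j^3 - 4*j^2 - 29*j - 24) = (j^2 + 3*j - 18)/(j^2 - 5*j - 24)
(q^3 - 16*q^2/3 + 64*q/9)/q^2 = q - 16/3 + 64/(9*q)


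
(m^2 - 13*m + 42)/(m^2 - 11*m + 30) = (m - 7)/(m - 5)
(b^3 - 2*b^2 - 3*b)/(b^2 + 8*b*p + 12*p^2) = b*(b^2 - 2*b - 3)/(b^2 + 8*b*p + 12*p^2)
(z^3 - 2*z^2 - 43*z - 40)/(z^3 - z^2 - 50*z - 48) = (z + 5)/(z + 6)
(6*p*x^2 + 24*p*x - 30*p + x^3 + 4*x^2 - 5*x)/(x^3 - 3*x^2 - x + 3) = (6*p*x + 30*p + x^2 + 5*x)/(x^2 - 2*x - 3)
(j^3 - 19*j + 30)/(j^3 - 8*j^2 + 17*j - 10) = (j^2 + 2*j - 15)/(j^2 - 6*j + 5)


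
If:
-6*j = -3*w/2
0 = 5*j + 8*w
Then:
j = 0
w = 0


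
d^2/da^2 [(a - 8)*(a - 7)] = 2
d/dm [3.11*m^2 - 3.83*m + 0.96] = 6.22*m - 3.83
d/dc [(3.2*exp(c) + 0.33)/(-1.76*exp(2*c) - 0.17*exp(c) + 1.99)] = (5.632*exp(2*c) + 1.1616*exp(c) + 6.4241)*exp(c)/(3.0976*exp(4*c) + 0.5984*exp(3*c) - 6.9759*exp(2*c) - 0.6766*exp(c) + 3.9601)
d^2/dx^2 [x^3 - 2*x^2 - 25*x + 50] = 6*x - 4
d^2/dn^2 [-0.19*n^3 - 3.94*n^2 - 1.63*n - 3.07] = -1.14*n - 7.88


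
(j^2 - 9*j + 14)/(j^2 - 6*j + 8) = (j - 7)/(j - 4)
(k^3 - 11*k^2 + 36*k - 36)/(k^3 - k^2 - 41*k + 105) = (k^2 - 8*k + 12)/(k^2 + 2*k - 35)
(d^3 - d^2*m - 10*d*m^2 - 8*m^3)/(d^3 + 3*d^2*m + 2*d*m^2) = (d - 4*m)/d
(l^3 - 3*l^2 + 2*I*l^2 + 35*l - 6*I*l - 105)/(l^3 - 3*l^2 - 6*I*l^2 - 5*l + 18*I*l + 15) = (l + 7*I)/(l - I)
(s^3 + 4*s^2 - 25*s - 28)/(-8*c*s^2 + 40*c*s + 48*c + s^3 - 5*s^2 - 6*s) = (s^2 + 3*s - 28)/(-8*c*s + 48*c + s^2 - 6*s)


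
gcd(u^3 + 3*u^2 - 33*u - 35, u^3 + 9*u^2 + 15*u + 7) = u^2 + 8*u + 7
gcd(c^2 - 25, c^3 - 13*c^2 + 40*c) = c - 5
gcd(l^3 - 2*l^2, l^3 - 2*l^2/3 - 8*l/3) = l^2 - 2*l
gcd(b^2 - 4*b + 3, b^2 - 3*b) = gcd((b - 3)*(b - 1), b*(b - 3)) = b - 3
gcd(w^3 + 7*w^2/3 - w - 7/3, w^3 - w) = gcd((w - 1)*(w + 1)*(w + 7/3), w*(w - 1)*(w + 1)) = w^2 - 1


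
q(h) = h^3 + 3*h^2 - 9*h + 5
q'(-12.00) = 351.00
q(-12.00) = -1183.00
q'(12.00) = 495.00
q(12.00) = 2057.00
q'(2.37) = 22.07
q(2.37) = 13.83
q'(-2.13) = -8.17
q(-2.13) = 28.12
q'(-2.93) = -0.83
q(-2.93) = 31.97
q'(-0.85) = -11.93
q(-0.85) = 14.20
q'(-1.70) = -10.53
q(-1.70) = 24.06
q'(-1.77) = -10.22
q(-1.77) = 24.78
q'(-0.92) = -11.98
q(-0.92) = 15.04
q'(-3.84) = 12.20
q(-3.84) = 27.17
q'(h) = 3*h^2 + 6*h - 9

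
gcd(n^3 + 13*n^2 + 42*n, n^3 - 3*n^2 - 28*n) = n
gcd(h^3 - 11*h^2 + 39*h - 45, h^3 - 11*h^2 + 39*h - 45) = h^3 - 11*h^2 + 39*h - 45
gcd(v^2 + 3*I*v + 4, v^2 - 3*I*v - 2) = v - I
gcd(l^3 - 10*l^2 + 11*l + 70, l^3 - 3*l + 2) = l + 2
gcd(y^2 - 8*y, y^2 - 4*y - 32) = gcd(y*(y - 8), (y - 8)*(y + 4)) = y - 8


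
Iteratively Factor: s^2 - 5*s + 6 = (s - 3)*(s - 2)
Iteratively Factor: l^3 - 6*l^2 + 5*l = (l - 1)*(l^2 - 5*l) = (l - 5)*(l - 1)*(l)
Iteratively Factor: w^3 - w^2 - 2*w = (w)*(w^2 - w - 2) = w*(w - 2)*(w + 1)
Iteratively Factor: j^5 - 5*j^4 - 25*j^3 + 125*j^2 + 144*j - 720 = (j + 4)*(j^4 - 9*j^3 + 11*j^2 + 81*j - 180) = (j - 3)*(j + 4)*(j^3 - 6*j^2 - 7*j + 60) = (j - 3)*(j + 3)*(j + 4)*(j^2 - 9*j + 20) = (j - 5)*(j - 3)*(j + 3)*(j + 4)*(j - 4)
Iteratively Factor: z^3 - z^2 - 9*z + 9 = (z - 3)*(z^2 + 2*z - 3) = (z - 3)*(z + 3)*(z - 1)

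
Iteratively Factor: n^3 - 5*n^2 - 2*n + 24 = (n + 2)*(n^2 - 7*n + 12) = (n - 3)*(n + 2)*(n - 4)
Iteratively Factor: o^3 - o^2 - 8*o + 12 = (o - 2)*(o^2 + o - 6) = (o - 2)^2*(o + 3)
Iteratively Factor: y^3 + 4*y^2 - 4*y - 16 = (y + 2)*(y^2 + 2*y - 8) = (y + 2)*(y + 4)*(y - 2)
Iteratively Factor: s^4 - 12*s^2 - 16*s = (s + 2)*(s^3 - 2*s^2 - 8*s) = (s - 4)*(s + 2)*(s^2 + 2*s) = (s - 4)*(s + 2)^2*(s)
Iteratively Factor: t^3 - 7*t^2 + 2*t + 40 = (t - 4)*(t^2 - 3*t - 10) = (t - 5)*(t - 4)*(t + 2)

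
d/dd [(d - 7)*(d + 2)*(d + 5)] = 3*d^2 - 39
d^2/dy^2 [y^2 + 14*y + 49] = 2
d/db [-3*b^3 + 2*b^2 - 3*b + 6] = -9*b^2 + 4*b - 3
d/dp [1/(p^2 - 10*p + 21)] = 2*(5 - p)/(p^2 - 10*p + 21)^2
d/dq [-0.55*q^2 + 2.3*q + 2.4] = 2.3 - 1.1*q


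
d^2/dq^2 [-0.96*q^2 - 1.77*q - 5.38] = -1.92000000000000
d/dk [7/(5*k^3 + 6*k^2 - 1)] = 21*k*(-5*k - 4)/(5*k^3 + 6*k^2 - 1)^2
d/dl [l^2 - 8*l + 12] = 2*l - 8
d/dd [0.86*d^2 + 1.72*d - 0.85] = 1.72*d + 1.72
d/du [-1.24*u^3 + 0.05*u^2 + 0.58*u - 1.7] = -3.72*u^2 + 0.1*u + 0.58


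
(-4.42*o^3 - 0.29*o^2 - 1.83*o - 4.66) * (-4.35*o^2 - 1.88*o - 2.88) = 19.227*o^5 + 9.5711*o^4 + 21.2353*o^3 + 24.5466*o^2 + 14.0312*o + 13.4208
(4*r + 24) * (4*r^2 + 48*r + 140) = 16*r^3 + 288*r^2 + 1712*r + 3360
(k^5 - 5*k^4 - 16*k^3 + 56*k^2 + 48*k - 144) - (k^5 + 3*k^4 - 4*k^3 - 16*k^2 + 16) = -8*k^4 - 12*k^3 + 72*k^2 + 48*k - 160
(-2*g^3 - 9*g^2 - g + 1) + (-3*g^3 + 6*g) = -5*g^3 - 9*g^2 + 5*g + 1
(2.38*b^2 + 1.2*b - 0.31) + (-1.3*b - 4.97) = 2.38*b^2 - 0.1*b - 5.28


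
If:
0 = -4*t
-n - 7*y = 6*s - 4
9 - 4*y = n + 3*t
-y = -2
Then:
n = 1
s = -11/6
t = 0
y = 2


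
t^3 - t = t*(t - 1)*(t + 1)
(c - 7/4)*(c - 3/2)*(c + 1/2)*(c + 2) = c^4 - 3*c^3/4 - 9*c^2/2 + 53*c/16 + 21/8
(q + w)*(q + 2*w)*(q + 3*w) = q^3 + 6*q^2*w + 11*q*w^2 + 6*w^3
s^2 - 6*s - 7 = (s - 7)*(s + 1)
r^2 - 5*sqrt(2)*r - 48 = (r - 8*sqrt(2))*(r + 3*sqrt(2))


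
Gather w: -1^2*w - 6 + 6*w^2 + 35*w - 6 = 6*w^2 + 34*w - 12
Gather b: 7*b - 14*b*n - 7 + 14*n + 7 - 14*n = b*(7 - 14*n)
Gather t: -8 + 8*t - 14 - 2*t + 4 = 6*t - 18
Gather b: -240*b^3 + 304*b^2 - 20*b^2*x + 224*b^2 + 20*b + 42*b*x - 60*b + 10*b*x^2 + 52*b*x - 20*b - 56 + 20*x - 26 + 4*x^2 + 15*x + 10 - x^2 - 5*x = -240*b^3 + b^2*(528 - 20*x) + b*(10*x^2 + 94*x - 60) + 3*x^2 + 30*x - 72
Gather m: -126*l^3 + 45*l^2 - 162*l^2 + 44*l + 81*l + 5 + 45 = -126*l^3 - 117*l^2 + 125*l + 50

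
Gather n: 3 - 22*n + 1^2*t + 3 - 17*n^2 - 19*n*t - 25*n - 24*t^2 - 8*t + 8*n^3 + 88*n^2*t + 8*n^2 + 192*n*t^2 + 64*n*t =8*n^3 + n^2*(88*t - 9) + n*(192*t^2 + 45*t - 47) - 24*t^2 - 7*t + 6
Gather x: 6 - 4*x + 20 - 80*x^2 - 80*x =-80*x^2 - 84*x + 26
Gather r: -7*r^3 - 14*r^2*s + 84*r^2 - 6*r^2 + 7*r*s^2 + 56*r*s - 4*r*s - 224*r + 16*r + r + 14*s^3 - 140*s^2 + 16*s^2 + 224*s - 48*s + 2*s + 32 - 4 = -7*r^3 + r^2*(78 - 14*s) + r*(7*s^2 + 52*s - 207) + 14*s^3 - 124*s^2 + 178*s + 28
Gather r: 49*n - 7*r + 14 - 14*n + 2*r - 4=35*n - 5*r + 10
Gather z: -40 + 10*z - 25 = 10*z - 65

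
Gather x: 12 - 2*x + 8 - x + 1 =21 - 3*x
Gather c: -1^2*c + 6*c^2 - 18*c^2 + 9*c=-12*c^2 + 8*c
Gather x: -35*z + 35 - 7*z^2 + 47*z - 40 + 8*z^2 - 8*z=z^2 + 4*z - 5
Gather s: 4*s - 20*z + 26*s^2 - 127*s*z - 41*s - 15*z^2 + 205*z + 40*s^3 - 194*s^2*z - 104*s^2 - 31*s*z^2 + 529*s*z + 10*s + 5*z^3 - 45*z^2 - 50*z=40*s^3 + s^2*(-194*z - 78) + s*(-31*z^2 + 402*z - 27) + 5*z^3 - 60*z^2 + 135*z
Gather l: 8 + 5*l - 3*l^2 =-3*l^2 + 5*l + 8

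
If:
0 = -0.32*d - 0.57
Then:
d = -1.78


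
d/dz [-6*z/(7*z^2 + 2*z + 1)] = 6*(7*z^2 - 1)/(49*z^4 + 28*z^3 + 18*z^2 + 4*z + 1)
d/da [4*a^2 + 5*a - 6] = 8*a + 5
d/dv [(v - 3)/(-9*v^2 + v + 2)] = (-9*v^2 + v + (v - 3)*(18*v - 1) + 2)/(-9*v^2 + v + 2)^2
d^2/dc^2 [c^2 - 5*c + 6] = 2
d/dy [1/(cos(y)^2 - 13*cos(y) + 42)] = (2*cos(y) - 13)*sin(y)/(cos(y)^2 - 13*cos(y) + 42)^2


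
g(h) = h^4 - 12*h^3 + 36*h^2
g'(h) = 4*h^3 - 36*h^2 + 72*h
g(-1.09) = 59.72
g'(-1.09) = -126.43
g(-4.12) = 1738.42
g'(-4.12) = -1187.46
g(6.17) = 1.10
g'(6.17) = 13.30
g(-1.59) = 145.64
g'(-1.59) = -221.57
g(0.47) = 6.76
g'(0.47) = 26.30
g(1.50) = 45.56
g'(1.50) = 40.50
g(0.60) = 10.50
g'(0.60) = 31.10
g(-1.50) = 126.56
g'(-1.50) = -202.50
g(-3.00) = 729.00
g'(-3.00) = -648.00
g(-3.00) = 729.00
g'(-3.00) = -648.00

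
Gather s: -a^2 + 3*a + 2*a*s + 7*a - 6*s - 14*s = -a^2 + 10*a + s*(2*a - 20)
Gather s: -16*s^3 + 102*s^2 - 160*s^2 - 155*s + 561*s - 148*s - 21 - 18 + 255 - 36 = -16*s^3 - 58*s^2 + 258*s + 180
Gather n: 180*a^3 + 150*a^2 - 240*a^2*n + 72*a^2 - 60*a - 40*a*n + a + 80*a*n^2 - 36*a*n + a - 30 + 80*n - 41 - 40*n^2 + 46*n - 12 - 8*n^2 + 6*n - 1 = 180*a^3 + 222*a^2 - 58*a + n^2*(80*a - 48) + n*(-240*a^2 - 76*a + 132) - 84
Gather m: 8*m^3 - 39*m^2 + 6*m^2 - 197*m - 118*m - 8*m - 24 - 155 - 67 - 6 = 8*m^3 - 33*m^2 - 323*m - 252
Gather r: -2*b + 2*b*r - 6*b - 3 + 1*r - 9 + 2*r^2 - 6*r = -8*b + 2*r^2 + r*(2*b - 5) - 12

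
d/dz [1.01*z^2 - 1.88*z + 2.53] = 2.02*z - 1.88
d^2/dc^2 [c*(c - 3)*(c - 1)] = 6*c - 8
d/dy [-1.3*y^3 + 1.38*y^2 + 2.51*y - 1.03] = -3.9*y^2 + 2.76*y + 2.51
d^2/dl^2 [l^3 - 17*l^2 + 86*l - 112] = 6*l - 34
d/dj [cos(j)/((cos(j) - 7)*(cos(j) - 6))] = (cos(j)^2 - 42)*sin(j)/((cos(j) - 7)^2*(cos(j) - 6)^2)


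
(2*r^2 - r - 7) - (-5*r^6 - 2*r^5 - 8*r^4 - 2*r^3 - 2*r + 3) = 5*r^6 + 2*r^5 + 8*r^4 + 2*r^3 + 2*r^2 + r - 10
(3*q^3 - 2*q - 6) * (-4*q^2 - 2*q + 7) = -12*q^5 - 6*q^4 + 29*q^3 + 28*q^2 - 2*q - 42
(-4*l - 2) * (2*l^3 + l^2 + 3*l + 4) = -8*l^4 - 8*l^3 - 14*l^2 - 22*l - 8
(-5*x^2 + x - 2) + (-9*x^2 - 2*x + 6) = -14*x^2 - x + 4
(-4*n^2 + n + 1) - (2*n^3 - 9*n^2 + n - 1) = -2*n^3 + 5*n^2 + 2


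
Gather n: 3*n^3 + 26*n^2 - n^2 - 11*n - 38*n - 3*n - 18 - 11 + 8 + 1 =3*n^3 + 25*n^2 - 52*n - 20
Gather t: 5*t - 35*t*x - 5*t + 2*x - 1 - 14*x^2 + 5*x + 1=-35*t*x - 14*x^2 + 7*x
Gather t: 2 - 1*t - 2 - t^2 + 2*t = -t^2 + t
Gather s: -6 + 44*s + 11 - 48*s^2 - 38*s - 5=-48*s^2 + 6*s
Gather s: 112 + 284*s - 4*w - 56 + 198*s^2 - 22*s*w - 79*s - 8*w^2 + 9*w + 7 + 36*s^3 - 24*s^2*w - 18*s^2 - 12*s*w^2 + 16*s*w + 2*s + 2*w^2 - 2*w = 36*s^3 + s^2*(180 - 24*w) + s*(-12*w^2 - 6*w + 207) - 6*w^2 + 3*w + 63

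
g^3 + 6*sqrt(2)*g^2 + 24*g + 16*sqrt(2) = (g + 2*sqrt(2))^3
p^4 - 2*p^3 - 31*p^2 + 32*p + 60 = (p - 6)*(p - 2)*(p + 1)*(p + 5)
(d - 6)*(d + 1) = d^2 - 5*d - 6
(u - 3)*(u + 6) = u^2 + 3*u - 18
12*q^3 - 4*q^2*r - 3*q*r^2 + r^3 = (-3*q + r)*(-2*q + r)*(2*q + r)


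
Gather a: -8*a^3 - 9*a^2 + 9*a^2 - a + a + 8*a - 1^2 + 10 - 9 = -8*a^3 + 8*a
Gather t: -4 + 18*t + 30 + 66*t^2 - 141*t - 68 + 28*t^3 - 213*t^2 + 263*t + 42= 28*t^3 - 147*t^2 + 140*t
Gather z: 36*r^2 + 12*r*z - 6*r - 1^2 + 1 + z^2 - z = 36*r^2 - 6*r + z^2 + z*(12*r - 1)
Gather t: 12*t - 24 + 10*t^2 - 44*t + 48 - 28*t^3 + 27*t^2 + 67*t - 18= -28*t^3 + 37*t^2 + 35*t + 6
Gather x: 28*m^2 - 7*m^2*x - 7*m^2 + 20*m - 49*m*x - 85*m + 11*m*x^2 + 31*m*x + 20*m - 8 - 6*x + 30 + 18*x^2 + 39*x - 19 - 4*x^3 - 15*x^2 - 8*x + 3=21*m^2 - 45*m - 4*x^3 + x^2*(11*m + 3) + x*(-7*m^2 - 18*m + 25) + 6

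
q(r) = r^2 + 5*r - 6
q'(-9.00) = -13.00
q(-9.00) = 30.00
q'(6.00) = 17.00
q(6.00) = 60.00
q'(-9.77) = -14.54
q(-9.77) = 40.60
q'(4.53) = 14.06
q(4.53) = 37.17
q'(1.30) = 7.60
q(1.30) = 2.19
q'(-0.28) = 4.44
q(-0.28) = -7.32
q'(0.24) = 5.48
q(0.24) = -4.74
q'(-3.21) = -1.42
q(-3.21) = -11.75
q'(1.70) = 8.40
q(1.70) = 5.39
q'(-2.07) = 0.86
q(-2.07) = -12.07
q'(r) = 2*r + 5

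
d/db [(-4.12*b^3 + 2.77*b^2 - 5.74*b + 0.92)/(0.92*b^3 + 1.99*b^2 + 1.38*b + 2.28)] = (1.77635683940025e-15*b^5 - 10.7472*b^4 - 0.809599999999996*b^3 - 15.4748*b^2 + 8.9696*b - 14.3568)/(0.8464*b^6 + 3.6616*b^5 + 6.4993*b^4 + 9.6876*b^3 + 10.9788*b^2 + 6.2928*b + 5.1984)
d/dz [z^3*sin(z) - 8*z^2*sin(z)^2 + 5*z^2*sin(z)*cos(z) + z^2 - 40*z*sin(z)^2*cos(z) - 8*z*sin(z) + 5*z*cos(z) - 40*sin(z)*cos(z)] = z^3*cos(z) + 3*z^2*sin(z) - 8*z^2*sin(2*z) + 5*z^2*cos(2*z) + 5*z*sin(z) + 5*z*sin(2*z) - 30*z*sin(3*z) - 8*z*cos(z) + 8*z*cos(2*z) - 6*z - 8*sin(z) - 5*cos(z) - 40*cos(2*z) + 10*cos(3*z)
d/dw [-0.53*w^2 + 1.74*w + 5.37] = 1.74 - 1.06*w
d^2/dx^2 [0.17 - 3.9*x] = 0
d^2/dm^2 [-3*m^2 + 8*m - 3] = -6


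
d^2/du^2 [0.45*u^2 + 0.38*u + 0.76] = 0.900000000000000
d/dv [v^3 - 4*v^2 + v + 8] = 3*v^2 - 8*v + 1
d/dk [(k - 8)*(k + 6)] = 2*k - 2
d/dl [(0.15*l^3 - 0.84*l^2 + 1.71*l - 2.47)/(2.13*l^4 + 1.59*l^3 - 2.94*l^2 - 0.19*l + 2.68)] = (-0.3195*l^6 + 3.5784*l^5 - 10.0323*l^4 + 15.5496*l^3 + 18.1749*l^2 - 19.026*l + 4.1135)/(4.5369*l^8 + 6.7734*l^7 - 9.9963*l^6 - 10.1586*l^5 + 19.4562*l^4 + 9.6396*l^3 - 15.7223*l^2 - 1.0184*l + 7.1824)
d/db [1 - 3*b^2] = -6*b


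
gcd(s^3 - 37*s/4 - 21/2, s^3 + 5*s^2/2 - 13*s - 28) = s^2 - 3*s/2 - 7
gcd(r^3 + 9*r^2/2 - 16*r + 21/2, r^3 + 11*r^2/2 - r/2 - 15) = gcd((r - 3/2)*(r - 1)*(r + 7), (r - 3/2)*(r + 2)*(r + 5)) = r - 3/2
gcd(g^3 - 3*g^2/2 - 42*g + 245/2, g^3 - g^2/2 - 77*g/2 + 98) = g^2 + 7*g/2 - 49/2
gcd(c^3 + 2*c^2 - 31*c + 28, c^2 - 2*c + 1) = c - 1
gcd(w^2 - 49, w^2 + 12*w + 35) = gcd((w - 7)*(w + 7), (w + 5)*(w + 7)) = w + 7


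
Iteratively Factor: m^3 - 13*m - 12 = (m + 3)*(m^2 - 3*m - 4) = (m + 1)*(m + 3)*(m - 4)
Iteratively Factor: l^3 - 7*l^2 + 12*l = (l)*(l^2 - 7*l + 12) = l*(l - 3)*(l - 4)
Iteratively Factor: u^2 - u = (u - 1)*(u)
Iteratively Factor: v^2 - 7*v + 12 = (v - 4)*(v - 3)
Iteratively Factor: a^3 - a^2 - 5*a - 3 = (a + 1)*(a^2 - 2*a - 3) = (a + 1)^2*(a - 3)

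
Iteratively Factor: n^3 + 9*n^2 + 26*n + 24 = (n + 2)*(n^2 + 7*n + 12) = (n + 2)*(n + 3)*(n + 4)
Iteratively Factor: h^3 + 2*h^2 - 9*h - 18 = (h - 3)*(h^2 + 5*h + 6) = (h - 3)*(h + 3)*(h + 2)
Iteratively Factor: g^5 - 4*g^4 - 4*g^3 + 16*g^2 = (g)*(g^4 - 4*g^3 - 4*g^2 + 16*g) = g*(g + 2)*(g^3 - 6*g^2 + 8*g) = g*(g - 2)*(g + 2)*(g^2 - 4*g) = g*(g - 4)*(g - 2)*(g + 2)*(g)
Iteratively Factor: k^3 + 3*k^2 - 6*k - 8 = (k + 4)*(k^2 - k - 2) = (k + 1)*(k + 4)*(k - 2)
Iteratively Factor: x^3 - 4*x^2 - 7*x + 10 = (x - 1)*(x^2 - 3*x - 10) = (x - 1)*(x + 2)*(x - 5)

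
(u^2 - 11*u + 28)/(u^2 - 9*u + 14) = (u - 4)/(u - 2)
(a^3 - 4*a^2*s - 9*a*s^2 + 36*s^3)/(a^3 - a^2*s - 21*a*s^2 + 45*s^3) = (-a^2 + a*s + 12*s^2)/(-a^2 - 2*a*s + 15*s^2)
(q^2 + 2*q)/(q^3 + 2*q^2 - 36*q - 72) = q/(q^2 - 36)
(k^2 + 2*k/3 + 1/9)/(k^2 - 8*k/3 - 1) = (k + 1/3)/(k - 3)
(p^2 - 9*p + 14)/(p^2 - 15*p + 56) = (p - 2)/(p - 8)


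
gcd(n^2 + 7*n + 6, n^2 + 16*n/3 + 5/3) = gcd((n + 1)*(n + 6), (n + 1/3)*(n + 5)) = 1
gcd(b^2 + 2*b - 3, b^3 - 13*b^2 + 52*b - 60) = 1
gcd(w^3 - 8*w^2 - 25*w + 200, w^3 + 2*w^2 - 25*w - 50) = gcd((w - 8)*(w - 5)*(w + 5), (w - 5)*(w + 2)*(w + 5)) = w^2 - 25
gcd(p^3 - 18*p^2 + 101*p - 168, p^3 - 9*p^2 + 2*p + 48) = p^2 - 11*p + 24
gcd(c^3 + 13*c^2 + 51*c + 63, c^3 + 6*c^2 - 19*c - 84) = c^2 + 10*c + 21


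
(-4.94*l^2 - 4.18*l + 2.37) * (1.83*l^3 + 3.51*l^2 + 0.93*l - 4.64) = -9.0402*l^5 - 24.9888*l^4 - 14.9289*l^3 + 27.3529*l^2 + 21.5993*l - 10.9968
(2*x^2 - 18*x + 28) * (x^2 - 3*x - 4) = 2*x^4 - 24*x^3 + 74*x^2 - 12*x - 112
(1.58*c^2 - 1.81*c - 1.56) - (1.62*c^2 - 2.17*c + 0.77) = -0.04*c^2 + 0.36*c - 2.33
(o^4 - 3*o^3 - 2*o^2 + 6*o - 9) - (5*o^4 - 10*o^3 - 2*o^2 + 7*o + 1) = -4*o^4 + 7*o^3 - o - 10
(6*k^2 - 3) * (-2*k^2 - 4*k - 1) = -12*k^4 - 24*k^3 + 12*k + 3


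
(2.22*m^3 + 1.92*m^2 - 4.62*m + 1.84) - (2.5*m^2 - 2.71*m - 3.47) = 2.22*m^3 - 0.58*m^2 - 1.91*m + 5.31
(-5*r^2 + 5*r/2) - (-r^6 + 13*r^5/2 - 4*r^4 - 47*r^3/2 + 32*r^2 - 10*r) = r^6 - 13*r^5/2 + 4*r^4 + 47*r^3/2 - 37*r^2 + 25*r/2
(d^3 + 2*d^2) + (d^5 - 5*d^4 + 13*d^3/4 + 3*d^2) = d^5 - 5*d^4 + 17*d^3/4 + 5*d^2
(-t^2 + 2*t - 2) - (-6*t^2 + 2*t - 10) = 5*t^2 + 8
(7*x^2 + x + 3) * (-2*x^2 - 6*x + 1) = -14*x^4 - 44*x^3 - 5*x^2 - 17*x + 3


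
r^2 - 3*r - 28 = (r - 7)*(r + 4)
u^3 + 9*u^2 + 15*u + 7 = (u + 1)^2*(u + 7)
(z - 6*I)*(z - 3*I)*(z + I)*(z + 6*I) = z^4 - 2*I*z^3 + 39*z^2 - 72*I*z + 108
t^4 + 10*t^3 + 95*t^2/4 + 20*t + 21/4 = (t + 1/2)*(t + 1)*(t + 3/2)*(t + 7)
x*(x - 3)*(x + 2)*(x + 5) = x^4 + 4*x^3 - 11*x^2 - 30*x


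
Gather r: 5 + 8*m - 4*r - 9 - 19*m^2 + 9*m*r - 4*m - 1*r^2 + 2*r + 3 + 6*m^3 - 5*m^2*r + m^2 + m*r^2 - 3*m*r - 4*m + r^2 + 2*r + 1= 6*m^3 - 18*m^2 + m*r^2 + r*(-5*m^2 + 6*m)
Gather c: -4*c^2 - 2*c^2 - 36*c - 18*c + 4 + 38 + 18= -6*c^2 - 54*c + 60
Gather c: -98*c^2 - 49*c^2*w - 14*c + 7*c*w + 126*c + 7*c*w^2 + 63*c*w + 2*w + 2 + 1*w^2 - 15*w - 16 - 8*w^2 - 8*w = c^2*(-49*w - 98) + c*(7*w^2 + 70*w + 112) - 7*w^2 - 21*w - 14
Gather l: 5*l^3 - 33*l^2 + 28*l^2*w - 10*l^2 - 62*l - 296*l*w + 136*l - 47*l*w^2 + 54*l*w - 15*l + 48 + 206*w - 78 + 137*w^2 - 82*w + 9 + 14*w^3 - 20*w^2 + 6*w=5*l^3 + l^2*(28*w - 43) + l*(-47*w^2 - 242*w + 59) + 14*w^3 + 117*w^2 + 130*w - 21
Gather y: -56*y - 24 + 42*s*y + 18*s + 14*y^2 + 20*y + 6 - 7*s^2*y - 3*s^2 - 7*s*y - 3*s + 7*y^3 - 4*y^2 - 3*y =-3*s^2 + 15*s + 7*y^3 + 10*y^2 + y*(-7*s^2 + 35*s - 39) - 18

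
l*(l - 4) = l^2 - 4*l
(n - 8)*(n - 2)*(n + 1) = n^3 - 9*n^2 + 6*n + 16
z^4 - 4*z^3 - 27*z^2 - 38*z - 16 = (z - 8)*(z + 1)^2*(z + 2)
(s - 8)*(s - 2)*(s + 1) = s^3 - 9*s^2 + 6*s + 16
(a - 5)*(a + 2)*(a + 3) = a^3 - 19*a - 30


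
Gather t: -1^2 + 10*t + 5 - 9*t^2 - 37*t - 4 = -9*t^2 - 27*t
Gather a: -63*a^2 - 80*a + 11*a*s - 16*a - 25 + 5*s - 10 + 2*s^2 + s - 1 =-63*a^2 + a*(11*s - 96) + 2*s^2 + 6*s - 36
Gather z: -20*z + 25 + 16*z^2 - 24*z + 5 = 16*z^2 - 44*z + 30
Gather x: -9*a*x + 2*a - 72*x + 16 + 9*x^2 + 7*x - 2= 2*a + 9*x^2 + x*(-9*a - 65) + 14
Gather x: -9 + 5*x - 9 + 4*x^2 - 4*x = 4*x^2 + x - 18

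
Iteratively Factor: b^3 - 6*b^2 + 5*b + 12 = (b - 4)*(b^2 - 2*b - 3) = (b - 4)*(b - 3)*(b + 1)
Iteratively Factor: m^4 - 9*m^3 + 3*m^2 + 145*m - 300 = (m - 3)*(m^3 - 6*m^2 - 15*m + 100) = (m - 5)*(m - 3)*(m^2 - m - 20) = (m - 5)^2*(m - 3)*(m + 4)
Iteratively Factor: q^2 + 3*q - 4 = (q - 1)*(q + 4)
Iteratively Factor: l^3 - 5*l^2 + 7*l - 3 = (l - 1)*(l^2 - 4*l + 3) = (l - 1)^2*(l - 3)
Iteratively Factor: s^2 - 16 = (s - 4)*(s + 4)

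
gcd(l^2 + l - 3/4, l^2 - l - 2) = 1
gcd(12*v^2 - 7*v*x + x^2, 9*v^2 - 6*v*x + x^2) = -3*v + x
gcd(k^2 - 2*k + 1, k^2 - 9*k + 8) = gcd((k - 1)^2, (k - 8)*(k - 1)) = k - 1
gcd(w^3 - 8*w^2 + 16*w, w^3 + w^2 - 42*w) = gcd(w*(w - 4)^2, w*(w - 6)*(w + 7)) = w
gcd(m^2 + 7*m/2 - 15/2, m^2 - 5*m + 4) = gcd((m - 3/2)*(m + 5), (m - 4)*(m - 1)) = 1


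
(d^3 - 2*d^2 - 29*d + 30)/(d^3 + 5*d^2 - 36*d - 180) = (d - 1)/(d + 6)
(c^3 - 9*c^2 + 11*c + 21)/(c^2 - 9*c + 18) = (c^2 - 6*c - 7)/(c - 6)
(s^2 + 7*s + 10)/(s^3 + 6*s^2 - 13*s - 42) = (s + 5)/(s^2 + 4*s - 21)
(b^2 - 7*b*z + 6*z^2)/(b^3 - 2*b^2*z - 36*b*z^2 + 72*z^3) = (-b + z)/(-b^2 - 4*b*z + 12*z^2)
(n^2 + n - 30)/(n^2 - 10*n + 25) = (n + 6)/(n - 5)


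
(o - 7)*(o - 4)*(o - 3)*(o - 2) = o^4 - 16*o^3 + 89*o^2 - 206*o + 168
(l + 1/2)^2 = l^2 + l + 1/4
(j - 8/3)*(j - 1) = j^2 - 11*j/3 + 8/3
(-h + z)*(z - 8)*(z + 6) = -h*z^2 + 2*h*z + 48*h + z^3 - 2*z^2 - 48*z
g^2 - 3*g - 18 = (g - 6)*(g + 3)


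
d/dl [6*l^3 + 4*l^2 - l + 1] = 18*l^2 + 8*l - 1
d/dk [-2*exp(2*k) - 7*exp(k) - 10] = (-4*exp(k) - 7)*exp(k)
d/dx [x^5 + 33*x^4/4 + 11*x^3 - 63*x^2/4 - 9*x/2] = 5*x^4 + 33*x^3 + 33*x^2 - 63*x/2 - 9/2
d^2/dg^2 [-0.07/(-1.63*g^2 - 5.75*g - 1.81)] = (-0.371966*g^2 - 1.31215*g + 0.07*(3.26*g + 5.75)*(6.52*g + 11.5) - 0.413042)/(1.63*g^2 + 5.75*g + 1.81)^3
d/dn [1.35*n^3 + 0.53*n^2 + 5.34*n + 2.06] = 4.05*n^2 + 1.06*n + 5.34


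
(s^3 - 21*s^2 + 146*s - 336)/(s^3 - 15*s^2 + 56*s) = (s - 6)/s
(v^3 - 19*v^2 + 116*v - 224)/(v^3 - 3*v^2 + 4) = (v^3 - 19*v^2 + 116*v - 224)/(v^3 - 3*v^2 + 4)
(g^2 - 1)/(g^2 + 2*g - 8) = (g^2 - 1)/(g^2 + 2*g - 8)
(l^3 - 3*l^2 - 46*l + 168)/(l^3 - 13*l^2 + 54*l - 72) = (l + 7)/(l - 3)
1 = 1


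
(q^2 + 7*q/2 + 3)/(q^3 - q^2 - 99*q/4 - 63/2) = 2*(q + 2)/(2*q^2 - 5*q - 42)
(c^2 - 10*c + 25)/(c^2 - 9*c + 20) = (c - 5)/(c - 4)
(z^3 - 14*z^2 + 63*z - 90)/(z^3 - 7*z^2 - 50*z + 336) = (z^2 - 8*z + 15)/(z^2 - z - 56)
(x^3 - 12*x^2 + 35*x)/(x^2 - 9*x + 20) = x*(x - 7)/(x - 4)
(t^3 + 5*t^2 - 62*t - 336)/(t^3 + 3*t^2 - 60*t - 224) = (t + 6)/(t + 4)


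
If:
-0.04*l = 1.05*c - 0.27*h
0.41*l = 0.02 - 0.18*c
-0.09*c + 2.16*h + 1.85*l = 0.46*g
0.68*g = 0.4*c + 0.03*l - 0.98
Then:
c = -0.11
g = -1.50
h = -0.41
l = 0.10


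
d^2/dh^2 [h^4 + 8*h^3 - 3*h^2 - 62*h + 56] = 12*h^2 + 48*h - 6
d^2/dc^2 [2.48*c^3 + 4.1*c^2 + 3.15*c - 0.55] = 14.88*c + 8.2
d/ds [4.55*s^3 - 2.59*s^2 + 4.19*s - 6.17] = 13.65*s^2 - 5.18*s + 4.19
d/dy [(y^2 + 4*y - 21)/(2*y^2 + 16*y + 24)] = (2*y^2 + 33*y + 108)/(y^4 + 16*y^3 + 88*y^2 + 192*y + 144)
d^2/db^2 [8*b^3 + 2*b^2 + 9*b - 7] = 48*b + 4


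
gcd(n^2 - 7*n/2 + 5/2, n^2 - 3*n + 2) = n - 1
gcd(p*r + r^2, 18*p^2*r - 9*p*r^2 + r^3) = r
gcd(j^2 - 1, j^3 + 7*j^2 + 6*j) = j + 1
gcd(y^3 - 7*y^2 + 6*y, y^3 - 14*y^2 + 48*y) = y^2 - 6*y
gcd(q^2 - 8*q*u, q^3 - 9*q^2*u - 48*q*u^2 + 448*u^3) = q - 8*u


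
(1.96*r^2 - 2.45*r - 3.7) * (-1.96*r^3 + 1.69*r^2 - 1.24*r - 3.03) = -3.8416*r^5 + 8.1144*r^4 + 0.6811*r^3 - 9.1538*r^2 + 12.0115*r + 11.211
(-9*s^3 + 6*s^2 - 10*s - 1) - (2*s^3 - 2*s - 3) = -11*s^3 + 6*s^2 - 8*s + 2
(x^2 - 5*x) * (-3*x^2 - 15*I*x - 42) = -3*x^4 + 15*x^3 - 15*I*x^3 - 42*x^2 + 75*I*x^2 + 210*x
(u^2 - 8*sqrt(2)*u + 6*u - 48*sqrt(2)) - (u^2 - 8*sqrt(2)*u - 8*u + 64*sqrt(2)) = 14*u - 112*sqrt(2)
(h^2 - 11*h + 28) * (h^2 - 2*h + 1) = h^4 - 13*h^3 + 51*h^2 - 67*h + 28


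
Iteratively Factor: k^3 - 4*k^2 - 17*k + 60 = (k - 3)*(k^2 - k - 20) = (k - 3)*(k + 4)*(k - 5)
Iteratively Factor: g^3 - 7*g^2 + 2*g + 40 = (g - 5)*(g^2 - 2*g - 8) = (g - 5)*(g - 4)*(g + 2)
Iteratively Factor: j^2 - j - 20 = (j - 5)*(j + 4)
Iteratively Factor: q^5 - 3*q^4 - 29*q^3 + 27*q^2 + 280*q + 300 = (q + 3)*(q^4 - 6*q^3 - 11*q^2 + 60*q + 100) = (q + 2)*(q + 3)*(q^3 - 8*q^2 + 5*q + 50) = (q - 5)*(q + 2)*(q + 3)*(q^2 - 3*q - 10) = (q - 5)^2*(q + 2)*(q + 3)*(q + 2)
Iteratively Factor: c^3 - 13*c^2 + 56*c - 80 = (c - 5)*(c^2 - 8*c + 16) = (c - 5)*(c - 4)*(c - 4)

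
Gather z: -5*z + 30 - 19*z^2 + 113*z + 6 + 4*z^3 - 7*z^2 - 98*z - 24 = 4*z^3 - 26*z^2 + 10*z + 12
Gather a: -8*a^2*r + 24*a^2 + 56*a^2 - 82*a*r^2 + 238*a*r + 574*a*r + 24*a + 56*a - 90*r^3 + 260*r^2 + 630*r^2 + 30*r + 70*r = a^2*(80 - 8*r) + a*(-82*r^2 + 812*r + 80) - 90*r^3 + 890*r^2 + 100*r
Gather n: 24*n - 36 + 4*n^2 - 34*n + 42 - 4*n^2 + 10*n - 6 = 0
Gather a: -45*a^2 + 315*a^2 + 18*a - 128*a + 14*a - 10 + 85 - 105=270*a^2 - 96*a - 30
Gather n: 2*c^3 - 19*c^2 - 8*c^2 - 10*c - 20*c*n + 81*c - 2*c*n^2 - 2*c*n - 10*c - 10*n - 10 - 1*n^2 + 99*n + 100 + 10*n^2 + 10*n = 2*c^3 - 27*c^2 + 61*c + n^2*(9 - 2*c) + n*(99 - 22*c) + 90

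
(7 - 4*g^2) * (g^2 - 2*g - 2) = -4*g^4 + 8*g^3 + 15*g^2 - 14*g - 14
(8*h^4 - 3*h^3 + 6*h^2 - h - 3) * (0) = 0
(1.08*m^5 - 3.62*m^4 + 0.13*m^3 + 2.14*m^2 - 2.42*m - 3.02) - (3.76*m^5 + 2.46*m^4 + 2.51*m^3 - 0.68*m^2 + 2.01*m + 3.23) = -2.68*m^5 - 6.08*m^4 - 2.38*m^3 + 2.82*m^2 - 4.43*m - 6.25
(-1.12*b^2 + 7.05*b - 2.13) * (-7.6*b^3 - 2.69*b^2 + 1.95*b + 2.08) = 8.512*b^5 - 50.5672*b^4 - 4.9605*b^3 + 17.1476*b^2 + 10.5105*b - 4.4304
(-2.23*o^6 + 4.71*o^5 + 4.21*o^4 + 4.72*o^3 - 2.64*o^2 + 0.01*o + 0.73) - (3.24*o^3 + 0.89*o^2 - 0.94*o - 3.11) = -2.23*o^6 + 4.71*o^5 + 4.21*o^4 + 1.48*o^3 - 3.53*o^2 + 0.95*o + 3.84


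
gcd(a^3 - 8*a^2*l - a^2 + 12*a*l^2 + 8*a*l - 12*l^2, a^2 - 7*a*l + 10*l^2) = a - 2*l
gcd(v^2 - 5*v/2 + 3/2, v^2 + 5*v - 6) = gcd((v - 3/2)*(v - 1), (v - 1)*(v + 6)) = v - 1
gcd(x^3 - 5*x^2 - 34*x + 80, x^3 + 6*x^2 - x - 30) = x^2 + 3*x - 10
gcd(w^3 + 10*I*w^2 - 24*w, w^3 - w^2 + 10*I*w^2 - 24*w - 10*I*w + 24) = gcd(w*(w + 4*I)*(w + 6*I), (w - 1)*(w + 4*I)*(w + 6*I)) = w^2 + 10*I*w - 24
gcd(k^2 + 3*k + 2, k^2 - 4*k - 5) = k + 1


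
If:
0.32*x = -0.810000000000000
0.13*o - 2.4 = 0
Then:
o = 18.46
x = -2.53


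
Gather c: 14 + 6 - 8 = 12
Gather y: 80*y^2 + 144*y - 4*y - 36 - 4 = 80*y^2 + 140*y - 40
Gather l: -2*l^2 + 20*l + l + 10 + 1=-2*l^2 + 21*l + 11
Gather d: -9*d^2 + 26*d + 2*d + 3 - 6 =-9*d^2 + 28*d - 3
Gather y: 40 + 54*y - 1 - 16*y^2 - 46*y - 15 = -16*y^2 + 8*y + 24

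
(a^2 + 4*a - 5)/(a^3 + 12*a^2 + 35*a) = (a - 1)/(a*(a + 7))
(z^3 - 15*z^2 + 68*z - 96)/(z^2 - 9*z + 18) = (z^2 - 12*z + 32)/(z - 6)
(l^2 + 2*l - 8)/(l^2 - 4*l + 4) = (l + 4)/(l - 2)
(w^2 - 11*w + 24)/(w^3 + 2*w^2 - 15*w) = (w - 8)/(w*(w + 5))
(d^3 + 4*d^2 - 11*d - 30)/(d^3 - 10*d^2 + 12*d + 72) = (d^2 + 2*d - 15)/(d^2 - 12*d + 36)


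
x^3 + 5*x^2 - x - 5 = (x - 1)*(x + 1)*(x + 5)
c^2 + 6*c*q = c*(c + 6*q)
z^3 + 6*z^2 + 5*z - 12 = (z - 1)*(z + 3)*(z + 4)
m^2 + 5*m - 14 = (m - 2)*(m + 7)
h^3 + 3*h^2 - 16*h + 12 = (h - 2)*(h - 1)*(h + 6)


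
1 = 1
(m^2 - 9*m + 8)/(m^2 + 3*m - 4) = (m - 8)/(m + 4)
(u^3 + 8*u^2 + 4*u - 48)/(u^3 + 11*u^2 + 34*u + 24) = (u - 2)/(u + 1)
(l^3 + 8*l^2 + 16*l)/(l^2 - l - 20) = l*(l + 4)/(l - 5)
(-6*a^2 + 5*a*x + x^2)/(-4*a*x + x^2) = (6*a^2 - 5*a*x - x^2)/(x*(4*a - x))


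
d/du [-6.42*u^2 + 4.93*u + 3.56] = 4.93 - 12.84*u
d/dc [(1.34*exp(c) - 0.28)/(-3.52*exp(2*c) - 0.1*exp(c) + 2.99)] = (4.7168*exp(2*c) - 1.9712*exp(c) + 3.9786)*exp(c)/(12.3904*exp(4*c) + 0.704*exp(3*c) - 21.0396*exp(2*c) - 0.598*exp(c) + 8.9401)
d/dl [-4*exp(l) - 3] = -4*exp(l)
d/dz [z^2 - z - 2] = 2*z - 1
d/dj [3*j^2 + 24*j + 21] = 6*j + 24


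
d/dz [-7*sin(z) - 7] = -7*cos(z)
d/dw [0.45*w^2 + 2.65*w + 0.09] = 0.9*w + 2.65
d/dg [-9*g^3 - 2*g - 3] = -27*g^2 - 2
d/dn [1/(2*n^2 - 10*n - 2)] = (5/2 - n)/(-n^2 + 5*n + 1)^2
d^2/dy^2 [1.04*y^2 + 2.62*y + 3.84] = 2.08000000000000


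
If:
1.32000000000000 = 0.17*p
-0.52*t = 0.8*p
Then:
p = 7.76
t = -11.95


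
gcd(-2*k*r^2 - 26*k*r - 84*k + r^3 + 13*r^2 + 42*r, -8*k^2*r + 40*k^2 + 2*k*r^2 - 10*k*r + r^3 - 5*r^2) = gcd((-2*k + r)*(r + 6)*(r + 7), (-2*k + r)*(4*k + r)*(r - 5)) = -2*k + r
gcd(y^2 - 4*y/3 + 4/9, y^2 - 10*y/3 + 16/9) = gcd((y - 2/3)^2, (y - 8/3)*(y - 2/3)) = y - 2/3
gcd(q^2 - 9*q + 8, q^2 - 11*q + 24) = q - 8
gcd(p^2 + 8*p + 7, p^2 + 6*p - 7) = p + 7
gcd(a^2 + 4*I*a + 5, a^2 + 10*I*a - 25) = a + 5*I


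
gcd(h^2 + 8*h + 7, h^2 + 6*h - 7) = h + 7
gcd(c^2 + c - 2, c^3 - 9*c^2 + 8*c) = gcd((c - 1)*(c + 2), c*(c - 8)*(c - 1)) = c - 1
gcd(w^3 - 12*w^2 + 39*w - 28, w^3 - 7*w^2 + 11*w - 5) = w - 1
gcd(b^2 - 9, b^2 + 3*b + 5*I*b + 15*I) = b + 3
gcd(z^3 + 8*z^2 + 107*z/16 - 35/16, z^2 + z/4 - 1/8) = z - 1/4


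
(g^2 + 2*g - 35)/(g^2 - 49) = (g - 5)/(g - 7)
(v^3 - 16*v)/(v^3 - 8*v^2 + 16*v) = (v + 4)/(v - 4)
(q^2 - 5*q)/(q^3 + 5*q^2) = (q - 5)/(q*(q + 5))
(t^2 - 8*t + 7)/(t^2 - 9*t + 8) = (t - 7)/(t - 8)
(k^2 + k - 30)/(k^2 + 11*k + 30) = (k - 5)/(k + 5)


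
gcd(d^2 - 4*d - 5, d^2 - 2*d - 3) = d + 1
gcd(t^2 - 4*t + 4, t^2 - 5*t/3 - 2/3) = t - 2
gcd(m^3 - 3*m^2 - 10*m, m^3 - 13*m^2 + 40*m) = m^2 - 5*m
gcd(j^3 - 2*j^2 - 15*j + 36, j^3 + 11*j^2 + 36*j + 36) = 1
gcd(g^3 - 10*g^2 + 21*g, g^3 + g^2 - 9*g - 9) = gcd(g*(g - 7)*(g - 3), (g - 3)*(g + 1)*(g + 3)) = g - 3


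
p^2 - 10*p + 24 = (p - 6)*(p - 4)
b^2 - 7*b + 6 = (b - 6)*(b - 1)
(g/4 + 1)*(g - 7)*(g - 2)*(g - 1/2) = g^4/4 - 11*g^3/8 - 39*g^2/8 + 67*g/4 - 7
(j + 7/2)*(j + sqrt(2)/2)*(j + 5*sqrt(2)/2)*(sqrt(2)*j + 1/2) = sqrt(2)*j^4 + 7*sqrt(2)*j^3/2 + 13*j^3/2 + 4*sqrt(2)*j^2 + 91*j^2/4 + 5*j/4 + 14*sqrt(2)*j + 35/8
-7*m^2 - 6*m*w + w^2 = (-7*m + w)*(m + w)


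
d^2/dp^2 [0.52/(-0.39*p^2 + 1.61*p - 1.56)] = (0.158184*p^2 - 0.653016*p - 0.52*(0.78*p - 1.61)*(1.56*p - 3.22) + 0.632736)/(0.39*p^2 - 1.61*p + 1.56)^3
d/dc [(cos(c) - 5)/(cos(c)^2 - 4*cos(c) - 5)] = sin(c)/(cos(c) + 1)^2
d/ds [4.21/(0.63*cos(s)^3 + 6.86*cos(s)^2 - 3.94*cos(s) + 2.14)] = (7.9569*cos(s)^2 + 57.7612*cos(s) - 16.5874)*sin(s)/(0.63*cos(s)^3 + 6.86*cos(s)^2 - 3.94*cos(s) + 2.14)^2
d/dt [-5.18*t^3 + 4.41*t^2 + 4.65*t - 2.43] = -15.54*t^2 + 8.82*t + 4.65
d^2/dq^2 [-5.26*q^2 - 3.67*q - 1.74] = -10.5200000000000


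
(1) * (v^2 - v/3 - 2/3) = v^2 - v/3 - 2/3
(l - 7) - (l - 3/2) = -11/2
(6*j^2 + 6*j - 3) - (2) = 6*j^2 + 6*j - 5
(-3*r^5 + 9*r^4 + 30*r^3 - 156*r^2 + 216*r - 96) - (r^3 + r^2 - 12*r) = -3*r^5 + 9*r^4 + 29*r^3 - 157*r^2 + 228*r - 96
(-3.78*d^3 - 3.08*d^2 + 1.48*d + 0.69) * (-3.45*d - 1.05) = 13.041*d^4 + 14.595*d^3 - 1.872*d^2 - 3.9345*d - 0.7245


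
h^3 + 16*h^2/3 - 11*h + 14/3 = (h - 1)*(h - 2/3)*(h + 7)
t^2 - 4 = (t - 2)*(t + 2)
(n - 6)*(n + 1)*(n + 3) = n^3 - 2*n^2 - 21*n - 18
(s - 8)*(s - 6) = s^2 - 14*s + 48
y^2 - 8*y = y*(y - 8)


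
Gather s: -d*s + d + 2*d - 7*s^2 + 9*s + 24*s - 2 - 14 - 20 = 3*d - 7*s^2 + s*(33 - d) - 36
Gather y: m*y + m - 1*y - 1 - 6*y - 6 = m + y*(m - 7) - 7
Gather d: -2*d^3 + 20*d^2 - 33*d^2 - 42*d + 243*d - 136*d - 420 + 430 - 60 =-2*d^3 - 13*d^2 + 65*d - 50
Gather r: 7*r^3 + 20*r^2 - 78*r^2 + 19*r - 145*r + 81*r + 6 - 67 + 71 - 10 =7*r^3 - 58*r^2 - 45*r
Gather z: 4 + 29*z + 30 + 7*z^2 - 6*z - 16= 7*z^2 + 23*z + 18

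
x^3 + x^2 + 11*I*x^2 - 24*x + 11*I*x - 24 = (x + 1)*(x + 3*I)*(x + 8*I)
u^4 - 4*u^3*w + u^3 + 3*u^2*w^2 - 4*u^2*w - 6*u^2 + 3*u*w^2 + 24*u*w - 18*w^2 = (u - 2)*(u + 3)*(u - 3*w)*(u - w)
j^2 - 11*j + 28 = (j - 7)*(j - 4)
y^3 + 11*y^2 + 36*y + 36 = (y + 2)*(y + 3)*(y + 6)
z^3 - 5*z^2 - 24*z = z*(z - 8)*(z + 3)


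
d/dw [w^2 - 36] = 2*w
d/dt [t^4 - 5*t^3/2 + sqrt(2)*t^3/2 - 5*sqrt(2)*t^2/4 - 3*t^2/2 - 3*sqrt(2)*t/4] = 4*t^3 - 15*t^2/2 + 3*sqrt(2)*t^2/2 - 5*sqrt(2)*t/2 - 3*t - 3*sqrt(2)/4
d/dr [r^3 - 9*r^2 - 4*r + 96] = 3*r^2 - 18*r - 4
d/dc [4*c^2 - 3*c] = 8*c - 3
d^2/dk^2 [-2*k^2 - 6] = -4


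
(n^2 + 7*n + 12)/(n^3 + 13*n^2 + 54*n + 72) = 1/(n + 6)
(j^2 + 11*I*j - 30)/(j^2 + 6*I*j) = (j + 5*I)/j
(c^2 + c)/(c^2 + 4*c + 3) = c/(c + 3)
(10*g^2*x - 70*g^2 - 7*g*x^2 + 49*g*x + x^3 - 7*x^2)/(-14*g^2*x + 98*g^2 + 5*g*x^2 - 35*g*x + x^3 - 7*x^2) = (-5*g + x)/(7*g + x)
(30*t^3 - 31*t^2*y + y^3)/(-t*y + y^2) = -30*t^2/y + t + y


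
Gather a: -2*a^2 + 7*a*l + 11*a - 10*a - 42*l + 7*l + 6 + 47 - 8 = -2*a^2 + a*(7*l + 1) - 35*l + 45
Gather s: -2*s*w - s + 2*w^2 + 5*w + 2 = s*(-2*w - 1) + 2*w^2 + 5*w + 2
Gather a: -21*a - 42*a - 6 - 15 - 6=-63*a - 27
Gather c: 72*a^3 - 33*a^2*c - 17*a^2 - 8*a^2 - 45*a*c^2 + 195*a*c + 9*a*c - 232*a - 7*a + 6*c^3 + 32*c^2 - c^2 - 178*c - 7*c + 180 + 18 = 72*a^3 - 25*a^2 - 239*a + 6*c^3 + c^2*(31 - 45*a) + c*(-33*a^2 + 204*a - 185) + 198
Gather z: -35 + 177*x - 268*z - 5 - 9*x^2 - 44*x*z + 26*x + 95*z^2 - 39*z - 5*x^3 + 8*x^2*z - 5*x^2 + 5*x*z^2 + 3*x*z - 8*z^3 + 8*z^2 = -5*x^3 - 14*x^2 + 203*x - 8*z^3 + z^2*(5*x + 103) + z*(8*x^2 - 41*x - 307) - 40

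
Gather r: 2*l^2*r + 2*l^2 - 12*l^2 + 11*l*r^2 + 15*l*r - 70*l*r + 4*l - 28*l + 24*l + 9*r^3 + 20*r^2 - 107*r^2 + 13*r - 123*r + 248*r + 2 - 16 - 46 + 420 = -10*l^2 + 9*r^3 + r^2*(11*l - 87) + r*(2*l^2 - 55*l + 138) + 360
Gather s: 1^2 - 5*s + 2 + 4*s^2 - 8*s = 4*s^2 - 13*s + 3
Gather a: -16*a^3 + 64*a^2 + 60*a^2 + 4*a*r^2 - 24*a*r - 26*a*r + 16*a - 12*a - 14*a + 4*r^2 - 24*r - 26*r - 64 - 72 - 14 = -16*a^3 + 124*a^2 + a*(4*r^2 - 50*r - 10) + 4*r^2 - 50*r - 150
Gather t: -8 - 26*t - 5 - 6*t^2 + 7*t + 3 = -6*t^2 - 19*t - 10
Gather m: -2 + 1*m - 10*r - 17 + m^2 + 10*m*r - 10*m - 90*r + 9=m^2 + m*(10*r - 9) - 100*r - 10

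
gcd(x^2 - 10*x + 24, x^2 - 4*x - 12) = x - 6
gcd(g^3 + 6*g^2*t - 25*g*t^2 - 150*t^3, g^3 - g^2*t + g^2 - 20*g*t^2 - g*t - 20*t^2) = -g + 5*t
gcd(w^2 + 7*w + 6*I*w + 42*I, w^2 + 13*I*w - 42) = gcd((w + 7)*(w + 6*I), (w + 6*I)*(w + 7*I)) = w + 6*I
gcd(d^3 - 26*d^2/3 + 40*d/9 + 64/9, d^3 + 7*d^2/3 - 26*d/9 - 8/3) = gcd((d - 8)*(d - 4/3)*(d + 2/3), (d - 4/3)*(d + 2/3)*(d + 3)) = d^2 - 2*d/3 - 8/9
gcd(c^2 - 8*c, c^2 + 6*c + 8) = 1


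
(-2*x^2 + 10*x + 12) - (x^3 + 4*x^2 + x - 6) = -x^3 - 6*x^2 + 9*x + 18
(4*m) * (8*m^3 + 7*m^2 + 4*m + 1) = 32*m^4 + 28*m^3 + 16*m^2 + 4*m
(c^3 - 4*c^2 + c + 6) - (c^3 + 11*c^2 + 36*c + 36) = -15*c^2 - 35*c - 30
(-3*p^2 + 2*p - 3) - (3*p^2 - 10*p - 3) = -6*p^2 + 12*p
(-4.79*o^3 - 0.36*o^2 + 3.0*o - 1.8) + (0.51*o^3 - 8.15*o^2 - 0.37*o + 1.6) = -4.28*o^3 - 8.51*o^2 + 2.63*o - 0.2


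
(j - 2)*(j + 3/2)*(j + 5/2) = j^3 + 2*j^2 - 17*j/4 - 15/2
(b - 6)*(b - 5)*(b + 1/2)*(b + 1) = b^4 - 19*b^3/2 + 14*b^2 + 79*b/2 + 15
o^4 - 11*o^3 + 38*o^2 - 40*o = o*(o - 5)*(o - 4)*(o - 2)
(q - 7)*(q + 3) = q^2 - 4*q - 21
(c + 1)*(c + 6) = c^2 + 7*c + 6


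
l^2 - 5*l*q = l*(l - 5*q)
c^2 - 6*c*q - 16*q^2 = (c - 8*q)*(c + 2*q)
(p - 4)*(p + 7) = p^2 + 3*p - 28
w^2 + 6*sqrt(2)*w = w*(w + 6*sqrt(2))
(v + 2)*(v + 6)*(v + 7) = v^3 + 15*v^2 + 68*v + 84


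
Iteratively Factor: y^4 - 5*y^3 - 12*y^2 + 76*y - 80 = (y + 4)*(y^3 - 9*y^2 + 24*y - 20) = (y - 2)*(y + 4)*(y^2 - 7*y + 10) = (y - 2)^2*(y + 4)*(y - 5)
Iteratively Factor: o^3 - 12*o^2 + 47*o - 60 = (o - 4)*(o^2 - 8*o + 15) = (o - 4)*(o - 3)*(o - 5)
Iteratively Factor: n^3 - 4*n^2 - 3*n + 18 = (n - 3)*(n^2 - n - 6) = (n - 3)*(n + 2)*(n - 3)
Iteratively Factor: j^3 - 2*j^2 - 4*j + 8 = (j - 2)*(j^2 - 4) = (j - 2)^2*(j + 2)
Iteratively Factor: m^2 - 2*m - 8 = (m + 2)*(m - 4)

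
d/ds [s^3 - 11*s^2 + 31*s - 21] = 3*s^2 - 22*s + 31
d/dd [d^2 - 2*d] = 2*d - 2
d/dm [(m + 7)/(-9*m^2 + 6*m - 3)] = (m^2 + 14*m - 5)/(9*m^4 - 12*m^3 + 10*m^2 - 4*m + 1)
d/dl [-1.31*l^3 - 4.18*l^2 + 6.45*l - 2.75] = -3.93*l^2 - 8.36*l + 6.45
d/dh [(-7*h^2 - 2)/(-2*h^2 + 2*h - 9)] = 2*(-7*h^2 + 59*h + 2)/(4*h^4 - 8*h^3 + 40*h^2 - 36*h + 81)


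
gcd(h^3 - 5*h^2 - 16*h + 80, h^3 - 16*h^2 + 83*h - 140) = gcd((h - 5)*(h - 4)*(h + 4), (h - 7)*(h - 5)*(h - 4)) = h^2 - 9*h + 20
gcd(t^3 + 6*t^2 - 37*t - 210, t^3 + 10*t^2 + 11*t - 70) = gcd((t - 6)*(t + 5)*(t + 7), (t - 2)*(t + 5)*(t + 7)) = t^2 + 12*t + 35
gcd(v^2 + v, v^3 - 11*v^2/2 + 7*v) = v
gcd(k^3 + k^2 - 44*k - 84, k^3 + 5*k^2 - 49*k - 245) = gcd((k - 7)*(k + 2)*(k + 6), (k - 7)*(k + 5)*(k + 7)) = k - 7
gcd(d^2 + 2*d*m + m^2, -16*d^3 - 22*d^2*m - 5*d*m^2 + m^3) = d + m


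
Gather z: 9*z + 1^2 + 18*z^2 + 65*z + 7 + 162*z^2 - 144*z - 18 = 180*z^2 - 70*z - 10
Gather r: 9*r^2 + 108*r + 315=9*r^2 + 108*r + 315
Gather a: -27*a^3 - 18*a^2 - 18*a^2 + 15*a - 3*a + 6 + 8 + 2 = -27*a^3 - 36*a^2 + 12*a + 16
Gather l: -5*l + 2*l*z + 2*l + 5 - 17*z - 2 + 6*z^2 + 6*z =l*(2*z - 3) + 6*z^2 - 11*z + 3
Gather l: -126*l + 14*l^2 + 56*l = 14*l^2 - 70*l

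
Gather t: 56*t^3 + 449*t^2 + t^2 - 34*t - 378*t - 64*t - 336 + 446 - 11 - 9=56*t^3 + 450*t^2 - 476*t + 90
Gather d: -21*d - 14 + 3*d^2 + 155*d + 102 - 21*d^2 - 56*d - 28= -18*d^2 + 78*d + 60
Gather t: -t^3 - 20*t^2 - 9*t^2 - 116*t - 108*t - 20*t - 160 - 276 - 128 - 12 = -t^3 - 29*t^2 - 244*t - 576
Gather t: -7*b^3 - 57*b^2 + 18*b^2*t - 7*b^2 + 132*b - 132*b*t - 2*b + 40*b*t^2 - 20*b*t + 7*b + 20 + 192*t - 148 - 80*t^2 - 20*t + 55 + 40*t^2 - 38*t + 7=-7*b^3 - 64*b^2 + 137*b + t^2*(40*b - 40) + t*(18*b^2 - 152*b + 134) - 66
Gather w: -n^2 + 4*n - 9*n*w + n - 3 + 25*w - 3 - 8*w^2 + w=-n^2 + 5*n - 8*w^2 + w*(26 - 9*n) - 6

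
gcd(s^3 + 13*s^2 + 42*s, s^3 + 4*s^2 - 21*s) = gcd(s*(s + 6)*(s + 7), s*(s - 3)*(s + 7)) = s^2 + 7*s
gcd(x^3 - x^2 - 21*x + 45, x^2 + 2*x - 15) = x^2 + 2*x - 15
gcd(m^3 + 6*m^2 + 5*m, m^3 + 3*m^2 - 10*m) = m^2 + 5*m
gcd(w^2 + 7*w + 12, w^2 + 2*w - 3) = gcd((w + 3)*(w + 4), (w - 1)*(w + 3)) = w + 3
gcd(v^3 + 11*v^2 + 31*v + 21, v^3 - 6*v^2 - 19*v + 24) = v + 3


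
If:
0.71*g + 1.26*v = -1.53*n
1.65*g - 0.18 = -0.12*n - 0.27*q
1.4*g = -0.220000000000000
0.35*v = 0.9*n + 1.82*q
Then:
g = -0.16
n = -5.68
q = 4.15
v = 6.98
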